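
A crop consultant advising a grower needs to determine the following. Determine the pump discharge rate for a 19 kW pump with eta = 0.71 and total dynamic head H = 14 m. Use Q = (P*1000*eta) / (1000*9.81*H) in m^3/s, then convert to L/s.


Q = (P * 1000 * eta) / (rho * g * H)
  = (19 * 1000 * 0.71) / (1000 * 9.81 * 14)
  = 13490 / 137340
  = 0.09822 m^3/s = 98.22 L/s


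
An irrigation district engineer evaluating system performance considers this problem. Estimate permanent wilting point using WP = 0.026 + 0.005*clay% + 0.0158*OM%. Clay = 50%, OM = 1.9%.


WP = 0.026 + 0.005*50 + 0.0158*1.9
   = 0.026 + 0.2500 + 0.0300
   = 0.3060


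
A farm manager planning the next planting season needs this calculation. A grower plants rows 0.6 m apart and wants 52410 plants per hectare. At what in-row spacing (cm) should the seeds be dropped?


spacing = 10000 / (row_sp * density)
        = 10000 / (0.6 * 52410)
        = 10000 / 31446
        = 0.31801 m = 31.80 cm


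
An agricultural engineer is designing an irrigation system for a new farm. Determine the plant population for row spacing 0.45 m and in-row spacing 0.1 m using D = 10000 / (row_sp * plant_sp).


D = 10000 / (row_sp * plant_sp)
  = 10000 / (0.45 * 0.1)
  = 10000 / 0.0450
  = 222222.22 plants/ha


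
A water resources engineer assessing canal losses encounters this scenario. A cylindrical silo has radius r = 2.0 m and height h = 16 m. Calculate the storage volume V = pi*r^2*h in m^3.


V = pi * r^2 * h
  = pi * 2.0^2 * 16
  = pi * 4 * 16
  = 201.06 m^3


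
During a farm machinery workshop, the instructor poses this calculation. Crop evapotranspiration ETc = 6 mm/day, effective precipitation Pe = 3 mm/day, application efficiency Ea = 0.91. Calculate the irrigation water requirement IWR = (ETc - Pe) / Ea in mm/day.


IWR = (ETc - Pe) / Ea
    = (6 - 3) / 0.91
    = 3 / 0.91
    = 3.30 mm/day


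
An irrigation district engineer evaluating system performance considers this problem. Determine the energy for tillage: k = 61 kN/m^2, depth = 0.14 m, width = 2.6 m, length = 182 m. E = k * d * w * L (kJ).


E = k * d * w * L
  = 61 * 0.14 * 2.6 * 182
  = 4041.13 kJ


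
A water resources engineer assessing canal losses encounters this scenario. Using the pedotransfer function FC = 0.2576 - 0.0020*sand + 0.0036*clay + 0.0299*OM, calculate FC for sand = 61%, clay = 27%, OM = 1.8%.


FC = 0.2576 - 0.0020*61 + 0.0036*27 + 0.0299*1.8
   = 0.2576 - 0.1220 + 0.0972 + 0.0538
   = 0.2866


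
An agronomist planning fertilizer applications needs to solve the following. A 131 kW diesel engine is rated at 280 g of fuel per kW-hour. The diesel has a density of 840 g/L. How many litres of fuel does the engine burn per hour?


FC = P * BSFC / rho_fuel
   = 131 * 280 / 840
   = 36680 / 840
   = 43.67 L/h


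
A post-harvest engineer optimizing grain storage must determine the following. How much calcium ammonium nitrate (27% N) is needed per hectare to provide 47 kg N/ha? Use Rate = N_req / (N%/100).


Rate = N_required / (N_content / 100)
     = 47 / (27 / 100)
     = 47 / 0.27
     = 174.07 kg/ha


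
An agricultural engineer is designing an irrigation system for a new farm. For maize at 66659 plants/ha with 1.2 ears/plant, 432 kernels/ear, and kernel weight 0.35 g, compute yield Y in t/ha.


Y = density * ears * kernels * kw
  = 66659 * 1.2 * 432 * 0.35 g/ha
  = 12094608.96 g/ha
  = 12094.61 kg/ha = 12.09 t/ha


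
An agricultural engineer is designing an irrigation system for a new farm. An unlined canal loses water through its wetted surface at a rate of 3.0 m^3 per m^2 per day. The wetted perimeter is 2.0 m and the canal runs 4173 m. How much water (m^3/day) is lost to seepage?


S = C * P * L
  = 3.0 * 2.0 * 4173
  = 25038 m^3/day


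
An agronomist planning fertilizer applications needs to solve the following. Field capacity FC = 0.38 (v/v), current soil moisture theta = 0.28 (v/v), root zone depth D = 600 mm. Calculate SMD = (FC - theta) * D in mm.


SMD = (FC - theta) * D
    = (0.38 - 0.28) * 600
    = 0.100 * 600
    = 60 mm


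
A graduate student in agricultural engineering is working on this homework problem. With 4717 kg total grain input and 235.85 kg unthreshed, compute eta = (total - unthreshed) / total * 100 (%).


eta = (total - unthreshed) / total * 100
    = (4717 - 235.85) / 4717 * 100
    = 4481.15 / 4717 * 100
    = 95%


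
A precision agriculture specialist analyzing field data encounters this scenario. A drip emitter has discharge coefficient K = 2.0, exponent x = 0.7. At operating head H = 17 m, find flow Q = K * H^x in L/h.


Q = K * H^x
  = 2.0 * 17^0.7
  = 2.0 * 7.2663
  = 14.53 L/h


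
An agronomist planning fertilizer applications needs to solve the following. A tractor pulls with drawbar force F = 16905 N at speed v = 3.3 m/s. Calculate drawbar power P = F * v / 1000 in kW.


P = F * v / 1000
  = 16905 * 3.3 / 1000
  = 55786.50 / 1000
  = 55.79 kW


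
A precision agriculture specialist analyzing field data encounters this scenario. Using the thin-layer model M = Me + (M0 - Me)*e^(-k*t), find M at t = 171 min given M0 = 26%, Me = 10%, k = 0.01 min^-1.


M = Me + (M0 - Me) * e^(-k*t)
  = 10 + (26 - 10) * e^(-0.01*171)
  = 10 + 16 * e^(-1.710)
  = 10 + 16 * 0.18087
  = 10 + 2.8939
  = 12.89%


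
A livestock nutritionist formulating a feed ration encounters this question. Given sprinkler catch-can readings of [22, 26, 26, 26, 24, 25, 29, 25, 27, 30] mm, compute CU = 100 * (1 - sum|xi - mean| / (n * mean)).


xbar = 260 / 10 = 26
sum|xi - xbar| = 16
CU = 100 * (1 - 16 / (10 * 26))
   = 100 * (1 - 0.0615)
   = 93.85%


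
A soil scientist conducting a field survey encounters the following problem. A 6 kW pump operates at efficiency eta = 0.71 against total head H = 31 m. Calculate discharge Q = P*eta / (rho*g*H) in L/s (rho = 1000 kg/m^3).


Q = (P * 1000 * eta) / (rho * g * H)
  = (6 * 1000 * 0.71) / (1000 * 9.81 * 31)
  = 4260 / 304110
  = 0.01401 m^3/s = 14.01 L/s


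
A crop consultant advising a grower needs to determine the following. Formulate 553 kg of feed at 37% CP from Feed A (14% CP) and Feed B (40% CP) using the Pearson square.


parts_A = CP_b - target = 40 - 37 = 3
parts_B = target - CP_a = 37 - 14 = 23
total_parts = 3 + 23 = 26
Feed A = 553 * 3 / 26 = 63.81 kg
Feed B = 553 * 23 / 26 = 489.19 kg

63.81 kg


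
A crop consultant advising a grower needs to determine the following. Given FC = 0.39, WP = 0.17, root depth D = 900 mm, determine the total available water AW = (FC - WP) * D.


AW = (FC - WP) * D
   = (0.39 - 0.17) * 900
   = 0.22 * 900
   = 198 mm


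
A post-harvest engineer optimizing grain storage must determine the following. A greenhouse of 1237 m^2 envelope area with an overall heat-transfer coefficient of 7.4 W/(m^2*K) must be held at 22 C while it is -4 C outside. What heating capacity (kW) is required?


dT = 22 - (-4) = 26 K
Q = U * A * dT
  = 7.4 * 1237 * 26
  = 237998.80 W = 238.00 kW


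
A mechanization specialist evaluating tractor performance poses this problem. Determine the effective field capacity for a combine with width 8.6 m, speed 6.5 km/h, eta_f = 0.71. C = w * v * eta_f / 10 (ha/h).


C = w * v * eta_f / 10
  = 8.6 * 6.5 * 0.71 / 10
  = 39.69 / 10
  = 3.97 ha/h


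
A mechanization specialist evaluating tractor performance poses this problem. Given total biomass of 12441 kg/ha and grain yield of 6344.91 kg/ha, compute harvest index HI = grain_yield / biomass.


HI = grain_yield / biomass
   = 6344.91 / 12441
   = 0.51


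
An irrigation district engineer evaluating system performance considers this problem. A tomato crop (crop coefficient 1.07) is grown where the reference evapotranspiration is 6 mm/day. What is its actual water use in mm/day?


ETc = Kc * ET0
    = 1.07 * 6
    = 6.42 mm/day


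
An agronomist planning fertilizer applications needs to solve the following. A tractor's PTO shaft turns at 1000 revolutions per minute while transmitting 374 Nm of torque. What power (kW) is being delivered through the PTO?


P = 2*pi*n*T / 60000
  = 2*pi * 1000 * 374 / 60000
  = 2349911.30 / 60000
  = 39.17 kW


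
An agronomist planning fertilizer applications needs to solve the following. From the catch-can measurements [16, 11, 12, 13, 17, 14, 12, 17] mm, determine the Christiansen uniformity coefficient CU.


xbar = 112 / 8 = 14
sum|xi - xbar| = 16
CU = 100 * (1 - 16 / (8 * 14))
   = 100 * (1 - 0.1429)
   = 85.71%


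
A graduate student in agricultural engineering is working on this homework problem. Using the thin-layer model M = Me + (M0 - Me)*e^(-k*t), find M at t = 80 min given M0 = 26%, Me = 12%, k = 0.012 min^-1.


M = Me + (M0 - Me) * e^(-k*t)
  = 12 + (26 - 12) * e^(-0.012*80)
  = 12 + 14 * e^(-0.960)
  = 12 + 14 * 0.38289
  = 12 + 5.3605
  = 17.36%


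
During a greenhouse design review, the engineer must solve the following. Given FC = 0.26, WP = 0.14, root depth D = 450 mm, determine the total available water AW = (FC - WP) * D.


AW = (FC - WP) * D
   = (0.26 - 0.14) * 450
   = 0.12 * 450
   = 54 mm


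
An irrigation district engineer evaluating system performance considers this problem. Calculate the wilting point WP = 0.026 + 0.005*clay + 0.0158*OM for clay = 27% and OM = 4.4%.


WP = 0.026 + 0.005*27 + 0.0158*4.4
   = 0.026 + 0.1350 + 0.0695
   = 0.2305


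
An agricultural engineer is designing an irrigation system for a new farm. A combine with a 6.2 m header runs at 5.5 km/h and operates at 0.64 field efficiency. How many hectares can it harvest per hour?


C = w * v * eta_f / 10
  = 6.2 * 5.5 * 0.64 / 10
  = 21.82 / 10
  = 2.18 ha/h


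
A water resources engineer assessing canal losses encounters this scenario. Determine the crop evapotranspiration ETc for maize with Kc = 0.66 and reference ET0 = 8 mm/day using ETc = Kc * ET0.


ETc = Kc * ET0
    = 0.66 * 8
    = 5.28 mm/day


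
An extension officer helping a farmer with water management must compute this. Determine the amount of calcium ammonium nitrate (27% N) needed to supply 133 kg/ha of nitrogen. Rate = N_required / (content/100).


Rate = N_required / (N_content / 100)
     = 133 / (27 / 100)
     = 133 / 0.27
     = 492.59 kg/ha


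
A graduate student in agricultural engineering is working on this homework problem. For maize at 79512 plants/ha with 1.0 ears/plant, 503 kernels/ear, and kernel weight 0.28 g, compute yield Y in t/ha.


Y = density * ears * kernels * kw
  = 79512 * 1.0 * 503 * 0.28 g/ha
  = 11198470.08 g/ha
  = 11198.47 kg/ha = 11.20 t/ha


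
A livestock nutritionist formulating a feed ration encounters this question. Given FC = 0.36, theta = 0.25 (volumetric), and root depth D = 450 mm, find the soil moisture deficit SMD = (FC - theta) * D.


SMD = (FC - theta) * D
    = (0.36 - 0.25) * 450
    = 0.110 * 450
    = 49.50 mm


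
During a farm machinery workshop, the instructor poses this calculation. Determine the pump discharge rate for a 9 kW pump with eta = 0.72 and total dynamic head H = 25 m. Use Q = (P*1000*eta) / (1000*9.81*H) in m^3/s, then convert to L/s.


Q = (P * 1000 * eta) / (rho * g * H)
  = (9 * 1000 * 0.72) / (1000 * 9.81 * 25)
  = 6480 / 245250
  = 0.02642 m^3/s = 26.42 L/s


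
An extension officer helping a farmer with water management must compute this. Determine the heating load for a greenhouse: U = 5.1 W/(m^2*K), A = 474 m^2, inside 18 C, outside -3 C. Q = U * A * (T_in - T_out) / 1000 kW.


dT = 18 - (-3) = 21 K
Q = U * A * dT
  = 5.1 * 474 * 21
  = 50765.40 W = 50.77 kW


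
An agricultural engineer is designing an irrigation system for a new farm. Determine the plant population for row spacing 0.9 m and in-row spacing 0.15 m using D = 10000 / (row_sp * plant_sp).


D = 10000 / (row_sp * plant_sp)
  = 10000 / (0.9 * 0.15)
  = 10000 / 0.1350
  = 74074.07 plants/ha


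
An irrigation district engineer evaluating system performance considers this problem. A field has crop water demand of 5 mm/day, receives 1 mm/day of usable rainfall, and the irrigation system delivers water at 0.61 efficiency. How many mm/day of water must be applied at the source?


IWR = (ETc - Pe) / Ea
    = (5 - 1) / 0.61
    = 4 / 0.61
    = 6.56 mm/day


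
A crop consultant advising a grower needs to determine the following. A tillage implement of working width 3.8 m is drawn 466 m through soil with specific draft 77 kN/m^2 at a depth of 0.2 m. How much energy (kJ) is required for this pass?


E = k * d * w * L
  = 77 * 0.2 * 3.8 * 466
  = 27270.32 kJ


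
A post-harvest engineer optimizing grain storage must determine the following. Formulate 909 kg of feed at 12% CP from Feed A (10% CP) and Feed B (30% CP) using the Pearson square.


parts_A = CP_b - target = 30 - 12 = 18
parts_B = target - CP_a = 12 - 10 = 2
total_parts = 18 + 2 = 20
Feed A = 909 * 18 / 20 = 818.10 kg
Feed B = 909 * 2 / 20 = 90.90 kg

818.10 kg


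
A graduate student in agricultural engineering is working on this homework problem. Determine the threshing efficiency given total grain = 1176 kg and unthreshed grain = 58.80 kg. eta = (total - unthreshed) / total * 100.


eta = (total - unthreshed) / total * 100
    = (1176 - 58.80) / 1176 * 100
    = 1117.20 / 1176 * 100
    = 95%


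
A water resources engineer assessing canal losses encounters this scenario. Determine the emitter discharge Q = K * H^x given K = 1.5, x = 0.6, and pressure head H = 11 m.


Q = K * H^x
  = 1.5 * 11^0.6
  = 1.5 * 4.2154
  = 6.32 L/h


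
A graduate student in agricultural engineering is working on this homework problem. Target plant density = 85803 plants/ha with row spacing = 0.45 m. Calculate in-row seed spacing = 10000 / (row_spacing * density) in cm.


spacing = 10000 / (row_sp * density)
        = 10000 / (0.45 * 85803)
        = 10000 / 38611.35
        = 0.25899 m = 25.90 cm


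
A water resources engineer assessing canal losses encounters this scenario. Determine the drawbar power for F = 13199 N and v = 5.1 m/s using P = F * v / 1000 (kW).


P = F * v / 1000
  = 13199 * 5.1 / 1000
  = 67314.90 / 1000
  = 67.31 kW


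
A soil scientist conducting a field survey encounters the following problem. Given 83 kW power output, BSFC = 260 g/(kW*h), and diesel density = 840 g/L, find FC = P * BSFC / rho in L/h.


FC = P * BSFC / rho_fuel
   = 83 * 260 / 840
   = 21580 / 840
   = 25.69 L/h


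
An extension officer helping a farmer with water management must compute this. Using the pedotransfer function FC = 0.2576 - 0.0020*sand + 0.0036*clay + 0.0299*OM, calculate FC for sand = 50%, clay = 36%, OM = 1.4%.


FC = 0.2576 - 0.0020*50 + 0.0036*36 + 0.0299*1.4
   = 0.2576 - 0.1000 + 0.1296 + 0.0419
   = 0.3291


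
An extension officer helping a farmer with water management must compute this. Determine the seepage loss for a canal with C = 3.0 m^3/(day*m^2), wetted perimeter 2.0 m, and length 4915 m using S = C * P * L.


S = C * P * L
  = 3.0 * 2.0 * 4915
  = 29490 m^3/day


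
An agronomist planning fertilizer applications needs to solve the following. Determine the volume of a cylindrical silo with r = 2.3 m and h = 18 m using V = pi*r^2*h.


V = pi * r^2 * h
  = pi * 2.3^2 * 18
  = pi * 5.29 * 18
  = 299.14 m^3


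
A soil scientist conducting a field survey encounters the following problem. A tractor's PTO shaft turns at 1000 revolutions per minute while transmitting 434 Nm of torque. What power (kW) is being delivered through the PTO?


P = 2*pi*n*T / 60000
  = 2*pi * 1000 * 434 / 60000
  = 2726902.42 / 60000
  = 45.45 kW


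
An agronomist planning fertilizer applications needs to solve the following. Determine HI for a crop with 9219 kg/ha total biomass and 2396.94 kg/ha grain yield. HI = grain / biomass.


HI = grain_yield / biomass
   = 2396.94 / 9219
   = 0.26


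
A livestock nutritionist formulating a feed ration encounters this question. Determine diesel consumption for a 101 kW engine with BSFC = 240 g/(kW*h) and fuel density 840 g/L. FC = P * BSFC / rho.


FC = P * BSFC / rho_fuel
   = 101 * 240 / 840
   = 24240 / 840
   = 28.86 L/h


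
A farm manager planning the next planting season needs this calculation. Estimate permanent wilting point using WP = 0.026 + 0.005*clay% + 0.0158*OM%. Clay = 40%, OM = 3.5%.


WP = 0.026 + 0.005*40 + 0.0158*3.5
   = 0.026 + 0.2000 + 0.0553
   = 0.2813


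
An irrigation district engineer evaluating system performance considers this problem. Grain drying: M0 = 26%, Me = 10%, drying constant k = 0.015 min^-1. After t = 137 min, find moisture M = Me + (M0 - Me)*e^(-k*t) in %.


M = Me + (M0 - Me) * e^(-k*t)
  = 10 + (26 - 10) * e^(-0.015*137)
  = 10 + 16 * e^(-2.055)
  = 10 + 16 * 0.12809
  = 10 + 2.0495
  = 12.05%


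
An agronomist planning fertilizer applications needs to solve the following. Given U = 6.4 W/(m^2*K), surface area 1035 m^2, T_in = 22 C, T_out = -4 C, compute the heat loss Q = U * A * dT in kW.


dT = 22 - (-4) = 26 K
Q = U * A * dT
  = 6.4 * 1035 * 26
  = 172224 W = 172.22 kW


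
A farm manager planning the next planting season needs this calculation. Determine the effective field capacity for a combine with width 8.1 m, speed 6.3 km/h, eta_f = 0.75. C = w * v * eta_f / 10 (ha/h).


C = w * v * eta_f / 10
  = 8.1 * 6.3 * 0.75 / 10
  = 38.27 / 10
  = 3.83 ha/h


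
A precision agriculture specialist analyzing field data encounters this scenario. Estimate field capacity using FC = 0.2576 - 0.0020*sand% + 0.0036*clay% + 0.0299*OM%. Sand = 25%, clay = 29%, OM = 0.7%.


FC = 0.2576 - 0.0020*25 + 0.0036*29 + 0.0299*0.7
   = 0.2576 - 0.0500 + 0.1044 + 0.0209
   = 0.3329


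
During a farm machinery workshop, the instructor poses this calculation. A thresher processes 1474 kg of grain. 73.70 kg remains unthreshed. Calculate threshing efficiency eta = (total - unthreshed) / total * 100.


eta = (total - unthreshed) / total * 100
    = (1474 - 73.70) / 1474 * 100
    = 1400.30 / 1474 * 100
    = 95%


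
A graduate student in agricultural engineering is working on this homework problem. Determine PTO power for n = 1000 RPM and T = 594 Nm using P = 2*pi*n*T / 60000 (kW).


P = 2*pi*n*T / 60000
  = 2*pi * 1000 * 594 / 60000
  = 3732212.07 / 60000
  = 62.20 kW


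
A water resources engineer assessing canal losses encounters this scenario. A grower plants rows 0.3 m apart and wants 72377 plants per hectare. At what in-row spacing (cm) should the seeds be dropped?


spacing = 10000 / (row_sp * density)
        = 10000 / (0.3 * 72377)
        = 10000 / 21713.10
        = 0.46055 m = 46.06 cm


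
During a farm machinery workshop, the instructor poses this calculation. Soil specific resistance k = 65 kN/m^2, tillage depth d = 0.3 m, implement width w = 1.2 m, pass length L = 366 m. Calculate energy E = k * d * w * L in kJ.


E = k * d * w * L
  = 65 * 0.3 * 1.2 * 366
  = 8564.40 kJ


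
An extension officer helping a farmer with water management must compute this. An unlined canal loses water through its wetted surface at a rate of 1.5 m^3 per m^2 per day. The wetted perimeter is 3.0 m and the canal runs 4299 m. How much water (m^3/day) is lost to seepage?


S = C * P * L
  = 1.5 * 3.0 * 4299
  = 19345.50 m^3/day


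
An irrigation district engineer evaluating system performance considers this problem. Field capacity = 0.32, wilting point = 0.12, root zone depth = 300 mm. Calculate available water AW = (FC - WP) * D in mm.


AW = (FC - WP) * D
   = (0.32 - 0.12) * 300
   = 0.20 * 300
   = 60 mm


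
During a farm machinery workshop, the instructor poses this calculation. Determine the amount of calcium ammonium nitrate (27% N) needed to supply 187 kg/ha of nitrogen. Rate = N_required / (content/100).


Rate = N_required / (N_content / 100)
     = 187 / (27 / 100)
     = 187 / 0.27
     = 692.59 kg/ha


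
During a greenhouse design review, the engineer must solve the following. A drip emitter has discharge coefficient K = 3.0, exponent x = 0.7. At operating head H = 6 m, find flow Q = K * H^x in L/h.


Q = K * H^x
  = 3.0 * 6^0.7
  = 3.0 * 3.5051
  = 10.52 L/h


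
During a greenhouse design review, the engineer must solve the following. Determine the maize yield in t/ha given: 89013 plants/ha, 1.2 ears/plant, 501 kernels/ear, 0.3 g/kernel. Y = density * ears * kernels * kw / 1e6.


Y = density * ears * kernels * kw
  = 89013 * 1.2 * 501 * 0.3 g/ha
  = 16054384.68 g/ha
  = 16054.38 kg/ha = 16.05 t/ha


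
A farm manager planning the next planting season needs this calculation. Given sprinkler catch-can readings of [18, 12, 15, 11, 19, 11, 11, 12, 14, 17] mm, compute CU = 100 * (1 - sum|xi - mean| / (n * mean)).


xbar = 140 / 10 = 14
sum|xi - xbar| = 26
CU = 100 * (1 - 26 / (10 * 14))
   = 100 * (1 - 0.1857)
   = 81.43%


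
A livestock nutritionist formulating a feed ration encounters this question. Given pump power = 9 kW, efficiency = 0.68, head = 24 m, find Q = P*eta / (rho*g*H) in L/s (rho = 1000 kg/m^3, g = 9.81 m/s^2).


Q = (P * 1000 * eta) / (rho * g * H)
  = (9 * 1000 * 0.68) / (1000 * 9.81 * 24)
  = 6120 / 235440
  = 0.02599 m^3/s = 25.99 L/s


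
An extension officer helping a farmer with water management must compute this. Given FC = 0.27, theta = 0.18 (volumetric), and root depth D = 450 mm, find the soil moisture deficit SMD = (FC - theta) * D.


SMD = (FC - theta) * D
    = (0.27 - 0.18) * 450
    = 0.090 * 450
    = 40.50 mm


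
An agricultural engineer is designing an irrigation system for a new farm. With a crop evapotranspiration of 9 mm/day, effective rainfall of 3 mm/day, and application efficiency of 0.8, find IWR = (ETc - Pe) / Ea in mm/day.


IWR = (ETc - Pe) / Ea
    = (9 - 3) / 0.8
    = 6 / 0.8
    = 7.50 mm/day


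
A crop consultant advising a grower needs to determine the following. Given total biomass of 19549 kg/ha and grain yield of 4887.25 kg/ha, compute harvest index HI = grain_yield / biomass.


HI = grain_yield / biomass
   = 4887.25 / 19549
   = 0.25


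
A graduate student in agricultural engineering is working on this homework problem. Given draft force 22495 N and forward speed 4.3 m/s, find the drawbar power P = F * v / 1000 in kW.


P = F * v / 1000
  = 22495 * 4.3 / 1000
  = 96728.50 / 1000
  = 96.73 kW


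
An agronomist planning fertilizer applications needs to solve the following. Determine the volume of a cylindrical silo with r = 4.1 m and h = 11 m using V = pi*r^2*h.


V = pi * r^2 * h
  = pi * 4.1^2 * 11
  = pi * 16.81 * 11
  = 580.91 m^3


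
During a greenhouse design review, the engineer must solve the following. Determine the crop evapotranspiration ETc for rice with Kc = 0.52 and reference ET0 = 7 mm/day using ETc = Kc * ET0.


ETc = Kc * ET0
    = 0.52 * 7
    = 3.64 mm/day


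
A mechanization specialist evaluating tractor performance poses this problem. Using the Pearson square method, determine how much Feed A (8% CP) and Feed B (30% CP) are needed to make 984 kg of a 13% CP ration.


parts_A = CP_b - target = 30 - 13 = 17
parts_B = target - CP_a = 13 - 8 = 5
total_parts = 17 + 5 = 22
Feed A = 984 * 17 / 22 = 760.36 kg
Feed B = 984 * 5 / 22 = 223.64 kg

760.36 kg


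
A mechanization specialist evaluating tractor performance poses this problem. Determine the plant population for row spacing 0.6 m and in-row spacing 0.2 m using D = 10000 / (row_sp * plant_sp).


D = 10000 / (row_sp * plant_sp)
  = 10000 / (0.6 * 0.2)
  = 10000 / 0.1200
  = 83333.33 plants/ha


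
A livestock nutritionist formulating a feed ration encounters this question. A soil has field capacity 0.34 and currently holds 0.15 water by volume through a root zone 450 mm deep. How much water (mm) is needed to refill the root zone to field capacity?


SMD = (FC - theta) * D
    = (0.34 - 0.15) * 450
    = 0.190 * 450
    = 85.50 mm


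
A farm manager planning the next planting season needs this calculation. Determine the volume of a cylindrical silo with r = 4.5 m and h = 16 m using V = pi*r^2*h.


V = pi * r^2 * h
  = pi * 4.5^2 * 16
  = pi * 20.25 * 16
  = 1017.88 m^3


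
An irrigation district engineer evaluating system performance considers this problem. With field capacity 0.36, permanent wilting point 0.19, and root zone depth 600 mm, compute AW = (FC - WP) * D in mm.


AW = (FC - WP) * D
   = (0.36 - 0.19) * 600
   = 0.17 * 600
   = 102 mm


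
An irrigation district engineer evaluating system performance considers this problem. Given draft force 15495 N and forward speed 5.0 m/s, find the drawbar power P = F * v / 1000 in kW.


P = F * v / 1000
  = 15495 * 5.0 / 1000
  = 77475 / 1000
  = 77.48 kW


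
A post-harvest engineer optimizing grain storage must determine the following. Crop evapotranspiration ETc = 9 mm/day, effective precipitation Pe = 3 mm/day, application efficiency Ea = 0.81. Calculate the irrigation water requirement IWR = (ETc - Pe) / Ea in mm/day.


IWR = (ETc - Pe) / Ea
    = (9 - 3) / 0.81
    = 6 / 0.81
    = 7.41 mm/day


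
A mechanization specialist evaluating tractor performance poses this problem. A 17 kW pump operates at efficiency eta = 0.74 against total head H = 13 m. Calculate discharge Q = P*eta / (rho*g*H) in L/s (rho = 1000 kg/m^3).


Q = (P * 1000 * eta) / (rho * g * H)
  = (17 * 1000 * 0.74) / (1000 * 9.81 * 13)
  = 12580 / 127530
  = 0.09864 m^3/s = 98.64 L/s


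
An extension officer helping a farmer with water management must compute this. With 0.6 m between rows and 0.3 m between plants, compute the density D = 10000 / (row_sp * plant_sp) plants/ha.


D = 10000 / (row_sp * plant_sp)
  = 10000 / (0.6 * 0.3)
  = 10000 / 0.1800
  = 55555.56 plants/ha


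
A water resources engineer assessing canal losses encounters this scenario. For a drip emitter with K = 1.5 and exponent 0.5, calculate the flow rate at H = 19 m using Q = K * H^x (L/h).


Q = K * H^x
  = 1.5 * 19^0.5
  = 1.5 * 4.3589
  = 6.54 L/h


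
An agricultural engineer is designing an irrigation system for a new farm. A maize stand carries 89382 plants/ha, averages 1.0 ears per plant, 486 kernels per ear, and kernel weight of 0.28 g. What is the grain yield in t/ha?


Y = density * ears * kernels * kw
  = 89382 * 1.0 * 486 * 0.28 g/ha
  = 12163102.56 g/ha
  = 12163.10 kg/ha = 12.16 t/ha


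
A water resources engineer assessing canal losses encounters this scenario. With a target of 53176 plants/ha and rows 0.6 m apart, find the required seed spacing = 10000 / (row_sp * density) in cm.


spacing = 10000 / (row_sp * density)
        = 10000 / (0.6 * 53176)
        = 10000 / 31905.60
        = 0.31342 m = 31.34 cm


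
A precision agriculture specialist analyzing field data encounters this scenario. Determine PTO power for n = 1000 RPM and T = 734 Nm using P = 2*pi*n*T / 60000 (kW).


P = 2*pi*n*T / 60000
  = 2*pi * 1000 * 734 / 60000
  = 4611858.02 / 60000
  = 76.86 kW


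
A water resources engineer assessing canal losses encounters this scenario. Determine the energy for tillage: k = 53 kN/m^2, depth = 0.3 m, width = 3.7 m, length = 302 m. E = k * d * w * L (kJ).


E = k * d * w * L
  = 53 * 0.3 * 3.7 * 302
  = 17766.66 kJ


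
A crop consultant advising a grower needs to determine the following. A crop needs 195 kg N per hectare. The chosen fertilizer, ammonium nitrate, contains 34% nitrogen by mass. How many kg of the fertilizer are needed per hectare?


Rate = N_required / (N_content / 100)
     = 195 / (34 / 100)
     = 195 / 0.34
     = 573.53 kg/ha


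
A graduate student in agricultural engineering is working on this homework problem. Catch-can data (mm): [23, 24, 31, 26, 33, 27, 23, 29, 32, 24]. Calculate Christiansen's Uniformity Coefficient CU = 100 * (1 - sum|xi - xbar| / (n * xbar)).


xbar = 272 / 10 = 27.200
sum|xi - xbar| = 32.400
CU = 100 * (1 - 32.400 / (10 * 27.200))
   = 100 * (1 - 0.1191)
   = 88.09%


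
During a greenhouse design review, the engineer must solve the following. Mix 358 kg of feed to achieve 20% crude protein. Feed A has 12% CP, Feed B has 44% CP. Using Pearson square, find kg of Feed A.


parts_A = CP_b - target = 44 - 20 = 24
parts_B = target - CP_a = 20 - 12 = 8
total_parts = 24 + 8 = 32
Feed A = 358 * 24 / 32 = 268.50 kg
Feed B = 358 * 8 / 32 = 89.50 kg

268.50 kg


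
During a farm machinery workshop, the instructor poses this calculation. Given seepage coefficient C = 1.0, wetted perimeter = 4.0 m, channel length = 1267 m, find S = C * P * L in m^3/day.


S = C * P * L
  = 1.0 * 4.0 * 1267
  = 5068 m^3/day


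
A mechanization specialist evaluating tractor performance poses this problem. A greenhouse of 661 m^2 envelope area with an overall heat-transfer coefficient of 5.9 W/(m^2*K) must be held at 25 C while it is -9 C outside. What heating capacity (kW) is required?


dT = 25 - (-9) = 34 K
Q = U * A * dT
  = 5.9 * 661 * 34
  = 132596.60 W = 132.60 kW


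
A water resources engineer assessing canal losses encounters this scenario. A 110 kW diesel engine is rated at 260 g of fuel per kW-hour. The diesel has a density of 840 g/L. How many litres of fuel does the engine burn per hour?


FC = P * BSFC / rho_fuel
   = 110 * 260 / 840
   = 28600 / 840
   = 34.05 L/h


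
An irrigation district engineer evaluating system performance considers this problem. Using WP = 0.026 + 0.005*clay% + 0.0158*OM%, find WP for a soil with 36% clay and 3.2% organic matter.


WP = 0.026 + 0.005*36 + 0.0158*3.2
   = 0.026 + 0.1800 + 0.0506
   = 0.2566


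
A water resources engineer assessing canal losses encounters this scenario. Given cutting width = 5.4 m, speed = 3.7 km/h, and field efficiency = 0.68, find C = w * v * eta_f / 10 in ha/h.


C = w * v * eta_f / 10
  = 5.4 * 3.7 * 0.68 / 10
  = 13.59 / 10
  = 1.36 ha/h


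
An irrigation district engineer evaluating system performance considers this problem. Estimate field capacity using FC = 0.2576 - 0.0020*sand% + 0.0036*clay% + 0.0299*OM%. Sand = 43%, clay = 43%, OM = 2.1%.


FC = 0.2576 - 0.0020*43 + 0.0036*43 + 0.0299*2.1
   = 0.2576 - 0.0860 + 0.1548 + 0.0628
   = 0.3892


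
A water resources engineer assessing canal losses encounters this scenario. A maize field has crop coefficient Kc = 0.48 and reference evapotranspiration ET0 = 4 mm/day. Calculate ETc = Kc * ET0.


ETc = Kc * ET0
    = 0.48 * 4
    = 1.92 mm/day


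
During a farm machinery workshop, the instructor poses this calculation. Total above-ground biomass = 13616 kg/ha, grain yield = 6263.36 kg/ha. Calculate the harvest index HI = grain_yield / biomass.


HI = grain_yield / biomass
   = 6263.36 / 13616
   = 0.46


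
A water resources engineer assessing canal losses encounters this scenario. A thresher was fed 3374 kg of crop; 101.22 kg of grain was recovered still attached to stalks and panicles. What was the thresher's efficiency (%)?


eta = (total - unthreshed) / total * 100
    = (3374 - 101.22) / 3374 * 100
    = 3272.78 / 3374 * 100
    = 97%


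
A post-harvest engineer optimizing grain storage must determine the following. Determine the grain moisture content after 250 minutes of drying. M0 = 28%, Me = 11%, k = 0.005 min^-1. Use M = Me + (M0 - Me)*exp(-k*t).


M = Me + (M0 - Me) * e^(-k*t)
  = 11 + (28 - 11) * e^(-0.005*250)
  = 11 + 17 * e^(-1.250)
  = 11 + 17 * 0.28650
  = 11 + 4.8706
  = 15.87%


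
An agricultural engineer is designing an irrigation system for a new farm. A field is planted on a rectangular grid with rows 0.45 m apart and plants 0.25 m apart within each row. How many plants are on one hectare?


D = 10000 / (row_sp * plant_sp)
  = 10000 / (0.45 * 0.25)
  = 10000 / 0.1125
  = 88888.89 plants/ha


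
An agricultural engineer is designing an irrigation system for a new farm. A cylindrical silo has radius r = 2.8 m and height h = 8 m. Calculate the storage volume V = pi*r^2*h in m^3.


V = pi * r^2 * h
  = pi * 2.8^2 * 8
  = pi * 7.84 * 8
  = 197.04 m^3


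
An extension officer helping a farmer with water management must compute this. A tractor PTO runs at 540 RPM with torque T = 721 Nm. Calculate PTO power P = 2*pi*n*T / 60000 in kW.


P = 2*pi*n*T / 60000
  = 2*pi * 540 * 721 / 60000
  = 2446295.37 / 60000
  = 40.77 kW


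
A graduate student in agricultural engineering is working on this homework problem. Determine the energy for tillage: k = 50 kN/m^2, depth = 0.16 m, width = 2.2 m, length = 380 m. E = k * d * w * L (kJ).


E = k * d * w * L
  = 50 * 0.16 * 2.2 * 380
  = 6688 kJ


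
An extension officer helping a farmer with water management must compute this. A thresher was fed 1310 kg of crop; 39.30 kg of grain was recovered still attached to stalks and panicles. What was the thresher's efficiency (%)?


eta = (total - unthreshed) / total * 100
    = (1310 - 39.30) / 1310 * 100
    = 1270.70 / 1310 * 100
    = 97%


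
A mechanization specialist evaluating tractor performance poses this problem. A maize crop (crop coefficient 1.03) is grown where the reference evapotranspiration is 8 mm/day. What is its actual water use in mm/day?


ETc = Kc * ET0
    = 1.03 * 8
    = 8.24 mm/day


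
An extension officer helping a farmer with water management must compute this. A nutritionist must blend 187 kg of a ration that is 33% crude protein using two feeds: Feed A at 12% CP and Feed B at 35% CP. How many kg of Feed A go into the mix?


parts_A = CP_b - target = 35 - 33 = 2
parts_B = target - CP_a = 33 - 12 = 21
total_parts = 2 + 21 = 23
Feed A = 187 * 2 / 23 = 16.26 kg
Feed B = 187 * 21 / 23 = 170.74 kg

16.26 kg


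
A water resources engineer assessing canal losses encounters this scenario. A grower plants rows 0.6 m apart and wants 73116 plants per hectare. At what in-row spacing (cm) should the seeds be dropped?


spacing = 10000 / (row_sp * density)
        = 10000 / (0.6 * 73116)
        = 10000 / 43869.60
        = 0.22795 m = 22.79 cm


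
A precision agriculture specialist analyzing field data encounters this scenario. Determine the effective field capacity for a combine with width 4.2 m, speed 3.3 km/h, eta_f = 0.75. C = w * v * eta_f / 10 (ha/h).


C = w * v * eta_f / 10
  = 4.2 * 3.3 * 0.75 / 10
  = 10.40 / 10
  = 1.04 ha/h


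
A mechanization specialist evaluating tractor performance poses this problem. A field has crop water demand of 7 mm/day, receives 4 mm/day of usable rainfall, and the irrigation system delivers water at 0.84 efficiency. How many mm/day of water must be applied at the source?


IWR = (ETc - Pe) / Ea
    = (7 - 4) / 0.84
    = 3 / 0.84
    = 3.57 mm/day


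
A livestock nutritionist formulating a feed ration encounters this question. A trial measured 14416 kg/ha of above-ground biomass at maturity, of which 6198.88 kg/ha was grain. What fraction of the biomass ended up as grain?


HI = grain_yield / biomass
   = 6198.88 / 14416
   = 0.43


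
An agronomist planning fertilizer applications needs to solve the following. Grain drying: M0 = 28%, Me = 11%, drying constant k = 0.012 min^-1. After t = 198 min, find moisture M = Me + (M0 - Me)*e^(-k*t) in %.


M = Me + (M0 - Me) * e^(-k*t)
  = 11 + (28 - 11) * e^(-0.012*198)
  = 11 + 17 * e^(-2.376)
  = 11 + 17 * 0.09292
  = 11 + 1.5797
  = 12.58%


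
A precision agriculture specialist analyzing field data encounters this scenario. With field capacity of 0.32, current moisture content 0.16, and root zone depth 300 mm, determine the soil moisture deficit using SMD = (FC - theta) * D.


SMD = (FC - theta) * D
    = (0.32 - 0.16) * 300
    = 0.160 * 300
    = 48 mm


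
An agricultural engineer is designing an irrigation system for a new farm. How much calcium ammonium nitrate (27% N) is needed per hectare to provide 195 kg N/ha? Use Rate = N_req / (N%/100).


Rate = N_required / (N_content / 100)
     = 195 / (27 / 100)
     = 195 / 0.27
     = 722.22 kg/ha


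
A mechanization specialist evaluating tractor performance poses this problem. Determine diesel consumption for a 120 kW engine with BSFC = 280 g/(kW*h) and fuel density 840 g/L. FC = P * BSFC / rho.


FC = P * BSFC / rho_fuel
   = 120 * 280 / 840
   = 33600 / 840
   = 40 L/h


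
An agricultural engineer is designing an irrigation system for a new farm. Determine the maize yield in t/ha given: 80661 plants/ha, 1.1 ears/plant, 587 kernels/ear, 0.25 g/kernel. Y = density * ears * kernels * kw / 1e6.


Y = density * ears * kernels * kw
  = 80661 * 1.1 * 587 * 0.25 g/ha
  = 13020701.93 g/ha
  = 13020.70 kg/ha = 13.02 t/ha


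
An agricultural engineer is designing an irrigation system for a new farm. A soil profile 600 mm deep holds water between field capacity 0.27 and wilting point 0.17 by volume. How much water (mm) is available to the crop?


AW = (FC - WP) * D
   = (0.27 - 0.17) * 600
   = 0.10 * 600
   = 60 mm


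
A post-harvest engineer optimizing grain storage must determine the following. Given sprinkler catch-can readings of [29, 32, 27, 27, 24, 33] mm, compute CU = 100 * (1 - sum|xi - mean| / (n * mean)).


xbar = 172 / 6 = 28.667
sum|xi - xbar| = 16
CU = 100 * (1 - 16 / (6 * 28.667))
   = 100 * (1 - 0.0930)
   = 90.70%


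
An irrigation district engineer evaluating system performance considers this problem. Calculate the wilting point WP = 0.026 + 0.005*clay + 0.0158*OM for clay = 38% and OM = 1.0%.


WP = 0.026 + 0.005*38 + 0.0158*1.0
   = 0.026 + 0.1900 + 0.0158
   = 0.2318


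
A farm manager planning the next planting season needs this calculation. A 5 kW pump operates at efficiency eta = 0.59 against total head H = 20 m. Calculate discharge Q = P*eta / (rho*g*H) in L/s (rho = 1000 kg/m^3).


Q = (P * 1000 * eta) / (rho * g * H)
  = (5 * 1000 * 0.59) / (1000 * 9.81 * 20)
  = 2950 / 196200
  = 0.01504 m^3/s = 15.04 L/s


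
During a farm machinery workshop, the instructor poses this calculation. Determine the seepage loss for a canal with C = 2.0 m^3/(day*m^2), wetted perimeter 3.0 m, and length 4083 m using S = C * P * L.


S = C * P * L
  = 2.0 * 3.0 * 4083
  = 24498 m^3/day


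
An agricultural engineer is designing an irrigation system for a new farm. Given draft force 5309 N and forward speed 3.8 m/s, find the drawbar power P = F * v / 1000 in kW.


P = F * v / 1000
  = 5309 * 3.8 / 1000
  = 20174.20 / 1000
  = 20.17 kW


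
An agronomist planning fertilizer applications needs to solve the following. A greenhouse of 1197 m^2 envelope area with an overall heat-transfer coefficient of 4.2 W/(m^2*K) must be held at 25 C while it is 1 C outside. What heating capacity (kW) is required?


dT = 25 - (1) = 24 K
Q = U * A * dT
  = 4.2 * 1197 * 24
  = 120657.60 W = 120.66 kW


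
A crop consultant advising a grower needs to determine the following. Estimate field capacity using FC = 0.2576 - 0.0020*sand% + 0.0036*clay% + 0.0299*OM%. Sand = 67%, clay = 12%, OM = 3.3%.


FC = 0.2576 - 0.0020*67 + 0.0036*12 + 0.0299*3.3
   = 0.2576 - 0.1340 + 0.0432 + 0.0987
   = 0.2655


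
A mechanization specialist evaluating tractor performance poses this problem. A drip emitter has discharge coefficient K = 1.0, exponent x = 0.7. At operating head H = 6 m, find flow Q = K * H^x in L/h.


Q = K * H^x
  = 1.0 * 6^0.7
  = 1.0 * 3.5051
  = 3.51 L/h


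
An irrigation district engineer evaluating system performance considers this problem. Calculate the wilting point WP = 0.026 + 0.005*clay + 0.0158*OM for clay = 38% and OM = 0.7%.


WP = 0.026 + 0.005*38 + 0.0158*0.7
   = 0.026 + 0.1900 + 0.0111
   = 0.2271


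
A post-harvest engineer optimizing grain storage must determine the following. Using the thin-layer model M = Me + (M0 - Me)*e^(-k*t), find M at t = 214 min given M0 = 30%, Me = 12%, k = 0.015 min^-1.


M = Me + (M0 - Me) * e^(-k*t)
  = 12 + (30 - 12) * e^(-0.015*214)
  = 12 + 18 * e^(-3.210)
  = 12 + 18 * 0.04036
  = 12 + 0.7264
  = 12.73%


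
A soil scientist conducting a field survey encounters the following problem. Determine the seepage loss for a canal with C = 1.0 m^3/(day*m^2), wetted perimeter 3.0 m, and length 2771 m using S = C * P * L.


S = C * P * L
  = 1.0 * 3.0 * 2771
  = 8313 m^3/day
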